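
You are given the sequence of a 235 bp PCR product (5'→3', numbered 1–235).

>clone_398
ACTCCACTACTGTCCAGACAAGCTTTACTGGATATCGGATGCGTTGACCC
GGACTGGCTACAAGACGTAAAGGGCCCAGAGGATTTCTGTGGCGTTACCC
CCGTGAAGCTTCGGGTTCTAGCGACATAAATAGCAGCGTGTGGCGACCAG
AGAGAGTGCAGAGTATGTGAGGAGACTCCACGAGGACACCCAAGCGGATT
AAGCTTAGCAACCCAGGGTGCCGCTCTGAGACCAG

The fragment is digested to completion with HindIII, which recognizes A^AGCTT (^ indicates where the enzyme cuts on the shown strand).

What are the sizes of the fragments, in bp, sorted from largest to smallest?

95, 86, 34, 20 bp

HindIII sites (AAGCTT) start at positions 20, 106, 201.
HindIII cuts after the first base of each site, so after positions 20, 106, 201.
Linear molecule, 3 cuts → 4 fragments:
  1–20 → 20 bp
  21–106 → 86 bp
  107–201 → 95 bp
  202–235 → 34 bp
Sorted largest to smallest: 95, 86, 34, 20 bp.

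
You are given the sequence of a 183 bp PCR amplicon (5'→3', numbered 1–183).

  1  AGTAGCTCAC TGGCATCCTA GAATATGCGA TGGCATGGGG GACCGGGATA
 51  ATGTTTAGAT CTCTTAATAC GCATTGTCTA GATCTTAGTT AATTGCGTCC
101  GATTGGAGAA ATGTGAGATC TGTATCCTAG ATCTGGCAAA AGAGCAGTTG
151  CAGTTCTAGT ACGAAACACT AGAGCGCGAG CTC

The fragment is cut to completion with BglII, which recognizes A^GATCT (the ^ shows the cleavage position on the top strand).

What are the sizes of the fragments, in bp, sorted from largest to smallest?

BglII sites (AGATCT) start at positions 57, 80, 116, 129.
BglII cuts after the first base of each site, so after positions 57, 80, 116, 129.
Linear molecule, 4 cuts → 5 fragments:
  1–57 → 57 bp
  58–80 → 23 bp
  81–116 → 36 bp
  117–129 → 13 bp
  130–183 → 54 bp
Sorted largest to smallest: 57, 54, 36, 23, 13 bp.

57, 54, 36, 23, 13 bp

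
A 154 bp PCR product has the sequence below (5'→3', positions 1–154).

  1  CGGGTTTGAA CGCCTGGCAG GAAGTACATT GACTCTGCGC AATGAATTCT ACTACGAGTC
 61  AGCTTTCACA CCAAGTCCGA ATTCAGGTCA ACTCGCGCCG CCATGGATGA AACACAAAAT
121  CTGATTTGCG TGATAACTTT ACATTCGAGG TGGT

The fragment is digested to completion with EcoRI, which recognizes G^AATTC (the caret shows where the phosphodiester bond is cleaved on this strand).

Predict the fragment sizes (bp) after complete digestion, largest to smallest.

EcoRI sites (GAATTC) start at positions 44, 79.
EcoRI cuts after the first base of each site, so after positions 44, 79.
Linear molecule, 2 cuts → 3 fragments:
  1–44 → 44 bp
  45–79 → 35 bp
  80–154 → 75 bp
Sorted largest to smallest: 75, 44, 35 bp.

75, 44, 35 bp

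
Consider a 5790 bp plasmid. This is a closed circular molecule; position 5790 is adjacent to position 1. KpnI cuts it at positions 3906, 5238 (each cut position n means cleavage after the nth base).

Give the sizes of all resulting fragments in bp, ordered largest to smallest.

Circular molecule, 2 cuts → 2 fragments:
  5238 − 3906 = 1332 bp
  wrap: 5790 − 5238 + 3906 = 4458 bp
Sorted largest to smallest: 4458, 1332 bp.

4458, 1332 bp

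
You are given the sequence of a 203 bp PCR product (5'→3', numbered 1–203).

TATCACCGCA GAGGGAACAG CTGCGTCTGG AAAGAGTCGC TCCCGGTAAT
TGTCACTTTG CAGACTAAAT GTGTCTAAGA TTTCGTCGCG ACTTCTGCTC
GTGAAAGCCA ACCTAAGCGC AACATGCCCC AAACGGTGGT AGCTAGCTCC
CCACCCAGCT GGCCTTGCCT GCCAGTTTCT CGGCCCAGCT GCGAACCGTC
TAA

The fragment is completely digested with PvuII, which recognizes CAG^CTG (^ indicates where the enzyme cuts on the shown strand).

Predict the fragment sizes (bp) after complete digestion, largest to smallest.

138, 30, 20, 15 bp

PvuII sites (CAGCTG) start at positions 18, 156, 186.
PvuII cuts after base 3 of each site, so after positions 20, 158, 188.
Linear molecule, 3 cuts → 4 fragments:
  1–20 → 20 bp
  21–158 → 138 bp
  159–188 → 30 bp
  189–203 → 15 bp
Sorted largest to smallest: 138, 30, 20, 15 bp.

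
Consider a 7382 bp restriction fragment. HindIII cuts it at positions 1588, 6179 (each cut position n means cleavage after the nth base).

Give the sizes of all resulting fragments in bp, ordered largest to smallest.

Linear molecule, 2 cuts → 3 fragments:
  1588 − 0 = 1588 bp
  6179 − 1588 = 4591 bp
  7382 − 6179 = 1203 bp
Sorted largest to smallest: 4591, 1588, 1203 bp.

4591, 1588, 1203 bp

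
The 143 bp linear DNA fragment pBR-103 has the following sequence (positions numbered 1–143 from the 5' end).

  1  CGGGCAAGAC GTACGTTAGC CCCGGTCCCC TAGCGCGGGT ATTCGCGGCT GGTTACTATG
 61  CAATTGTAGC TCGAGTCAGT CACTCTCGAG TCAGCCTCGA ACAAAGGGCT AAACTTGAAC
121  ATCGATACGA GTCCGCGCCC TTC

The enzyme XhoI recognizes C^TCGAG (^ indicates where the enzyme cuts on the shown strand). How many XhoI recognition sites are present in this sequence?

CTCGAG occurs starting at positions 70, 85.
XhoI cuts at 2 sites.

2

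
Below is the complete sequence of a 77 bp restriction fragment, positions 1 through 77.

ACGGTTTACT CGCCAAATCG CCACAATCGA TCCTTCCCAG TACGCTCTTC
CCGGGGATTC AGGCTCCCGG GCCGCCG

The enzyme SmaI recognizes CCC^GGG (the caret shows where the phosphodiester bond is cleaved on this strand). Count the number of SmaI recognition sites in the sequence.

CCCGGG occurs starting at positions 50, 66.
SmaI cuts at 2 sites.

2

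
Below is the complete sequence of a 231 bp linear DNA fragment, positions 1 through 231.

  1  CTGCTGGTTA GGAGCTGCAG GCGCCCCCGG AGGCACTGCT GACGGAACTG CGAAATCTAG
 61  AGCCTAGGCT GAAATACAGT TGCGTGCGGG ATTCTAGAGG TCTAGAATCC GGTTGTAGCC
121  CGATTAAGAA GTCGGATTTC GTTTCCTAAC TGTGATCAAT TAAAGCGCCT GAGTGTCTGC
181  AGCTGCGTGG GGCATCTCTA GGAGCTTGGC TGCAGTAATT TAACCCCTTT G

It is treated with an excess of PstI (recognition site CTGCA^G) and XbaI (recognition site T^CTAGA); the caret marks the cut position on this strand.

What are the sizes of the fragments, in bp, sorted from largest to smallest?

PstI sites (CTGCAG) start at positions 15, 177, 210.
PstI cuts after base 5 of each site (before the last base), so after positions 19, 181, 214.
XbaI sites (TCTAGA) start at positions 56, 93, 101.
XbaI cuts after the first base of each site, so after positions 56, 93, 101.
Combined cut positions: 19, 56, 93, 101, 181, 214.
Linear molecule, 6 cuts → 7 fragments:
  1–19 → 19 bp
  20–56 → 37 bp
  57–93 → 37 bp
  94–101 → 8 bp
  102–181 → 80 bp
  182–214 → 33 bp
  215–231 → 17 bp
Sorted largest to smallest: 80, 37, 37, 33, 19, 17, 8 bp.

80, 37, 37, 33, 19, 17, 8 bp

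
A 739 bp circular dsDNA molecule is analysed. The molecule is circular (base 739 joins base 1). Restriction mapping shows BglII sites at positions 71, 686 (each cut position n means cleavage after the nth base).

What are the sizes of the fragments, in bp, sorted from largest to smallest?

615, 124 bp

Circular molecule, 2 cuts → 2 fragments:
  686 − 71 = 615 bp
  wrap: 739 − 686 + 71 = 124 bp
Sorted largest to smallest: 615, 124 bp.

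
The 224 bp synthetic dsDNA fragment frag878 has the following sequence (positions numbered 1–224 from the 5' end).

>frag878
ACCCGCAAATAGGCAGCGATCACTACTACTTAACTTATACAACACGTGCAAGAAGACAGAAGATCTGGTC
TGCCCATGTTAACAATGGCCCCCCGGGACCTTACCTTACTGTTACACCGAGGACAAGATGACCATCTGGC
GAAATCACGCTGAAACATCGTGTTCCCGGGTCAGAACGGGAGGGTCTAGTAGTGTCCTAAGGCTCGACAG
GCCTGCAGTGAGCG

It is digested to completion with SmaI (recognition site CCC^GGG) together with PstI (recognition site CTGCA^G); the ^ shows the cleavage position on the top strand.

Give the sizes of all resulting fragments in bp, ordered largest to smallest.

SmaI sites (CCCGGG) start at positions 92, 165.
SmaI cuts after base 3 of each site, so after positions 94, 167.
The PstI site (CTGCAG) starts at position 213.
PstI cuts after base 5 of each site (before the last base), so after position 217.
Combined cut positions: 94, 167, 217.
Linear molecule, 3 cuts → 4 fragments:
  1–94 → 94 bp
  95–167 → 73 bp
  168–217 → 50 bp
  218–224 → 7 bp
Sorted largest to smallest: 94, 73, 50, 7 bp.

94, 73, 50, 7 bp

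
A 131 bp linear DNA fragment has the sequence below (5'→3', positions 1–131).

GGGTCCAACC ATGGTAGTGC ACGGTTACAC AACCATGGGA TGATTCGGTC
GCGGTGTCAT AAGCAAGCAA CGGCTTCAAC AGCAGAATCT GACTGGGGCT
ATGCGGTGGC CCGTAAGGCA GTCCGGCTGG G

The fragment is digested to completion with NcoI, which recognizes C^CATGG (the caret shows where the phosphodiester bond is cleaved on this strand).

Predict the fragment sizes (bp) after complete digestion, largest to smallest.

98, 24, 9 bp

NcoI sites (CCATGG) start at positions 9, 33.
NcoI cuts after the first base of each site, so after positions 9, 33.
Linear molecule, 2 cuts → 3 fragments:
  1–9 → 9 bp
  10–33 → 24 bp
  34–131 → 98 bp
Sorted largest to smallest: 98, 24, 9 bp.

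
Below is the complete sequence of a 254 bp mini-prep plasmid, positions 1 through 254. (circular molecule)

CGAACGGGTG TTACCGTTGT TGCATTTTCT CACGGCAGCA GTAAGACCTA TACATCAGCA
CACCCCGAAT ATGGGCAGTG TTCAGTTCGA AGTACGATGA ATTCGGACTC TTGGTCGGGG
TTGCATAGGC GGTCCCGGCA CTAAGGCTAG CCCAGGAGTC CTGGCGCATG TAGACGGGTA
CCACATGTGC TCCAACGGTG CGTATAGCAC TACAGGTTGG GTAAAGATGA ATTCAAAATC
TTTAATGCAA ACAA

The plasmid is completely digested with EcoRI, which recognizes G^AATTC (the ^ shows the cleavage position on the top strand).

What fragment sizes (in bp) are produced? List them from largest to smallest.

EcoRI sites (GAATTC) start at positions 99, 229.
EcoRI cuts after the first base of each site, so after positions 99, 229.
Circular molecule, 2 cuts → 2 fragments:
  100–229 → 130 bp
  230–254 then 1–99 → 25 + 99 = 124 bp
Sorted largest to smallest: 130, 124 bp.

130, 124 bp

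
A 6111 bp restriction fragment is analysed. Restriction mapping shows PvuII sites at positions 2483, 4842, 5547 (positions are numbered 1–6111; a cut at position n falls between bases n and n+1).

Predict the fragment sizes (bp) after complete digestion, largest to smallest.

2483, 2359, 705, 564 bp

Linear molecule, 3 cuts → 4 fragments:
  2483 − 0 = 2483 bp
  4842 − 2483 = 2359 bp
  5547 − 4842 = 705 bp
  6111 − 5547 = 564 bp
Sorted largest to smallest: 2483, 2359, 705, 564 bp.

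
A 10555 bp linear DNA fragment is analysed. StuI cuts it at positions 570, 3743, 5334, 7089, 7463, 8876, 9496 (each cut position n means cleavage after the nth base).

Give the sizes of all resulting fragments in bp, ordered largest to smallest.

Linear molecule, 7 cuts → 8 fragments:
  570 − 0 = 570 bp
  3743 − 570 = 3173 bp
  5334 − 3743 = 1591 bp
  7089 − 5334 = 1755 bp
  7463 − 7089 = 374 bp
  8876 − 7463 = 1413 bp
  9496 − 8876 = 620 bp
  10555 − 9496 = 1059 bp
Sorted largest to smallest: 3173, 1755, 1591, 1413, 1059, 620, 570, 374 bp.

3173, 1755, 1591, 1413, 1059, 620, 570, 374 bp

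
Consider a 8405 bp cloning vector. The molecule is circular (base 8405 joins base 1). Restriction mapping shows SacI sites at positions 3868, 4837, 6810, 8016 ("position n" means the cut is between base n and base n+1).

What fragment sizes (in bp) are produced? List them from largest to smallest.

Circular molecule, 4 cuts → 4 fragments:
  4837 − 3868 = 969 bp
  6810 − 4837 = 1973 bp
  8016 − 6810 = 1206 bp
  wrap: 8405 − 8016 + 3868 = 4257 bp
Sorted largest to smallest: 4257, 1973, 1206, 969 bp.

4257, 1973, 1206, 969 bp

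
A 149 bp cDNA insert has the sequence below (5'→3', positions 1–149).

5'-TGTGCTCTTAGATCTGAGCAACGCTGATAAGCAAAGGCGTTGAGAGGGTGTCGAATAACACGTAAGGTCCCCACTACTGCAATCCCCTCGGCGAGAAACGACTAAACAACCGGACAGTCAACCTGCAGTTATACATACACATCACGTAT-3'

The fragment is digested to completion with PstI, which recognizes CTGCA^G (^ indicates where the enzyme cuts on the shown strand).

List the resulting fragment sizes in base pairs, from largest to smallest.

127, 22 bp

The PstI site (CTGCAG) starts at position 123.
PstI cuts after base 5 of each site (before the last base), so after position 127.
Linear molecule, 1 cut → 2 fragments:
  1–127 → 127 bp
  128–149 → 22 bp
Sorted largest to smallest: 127, 22 bp.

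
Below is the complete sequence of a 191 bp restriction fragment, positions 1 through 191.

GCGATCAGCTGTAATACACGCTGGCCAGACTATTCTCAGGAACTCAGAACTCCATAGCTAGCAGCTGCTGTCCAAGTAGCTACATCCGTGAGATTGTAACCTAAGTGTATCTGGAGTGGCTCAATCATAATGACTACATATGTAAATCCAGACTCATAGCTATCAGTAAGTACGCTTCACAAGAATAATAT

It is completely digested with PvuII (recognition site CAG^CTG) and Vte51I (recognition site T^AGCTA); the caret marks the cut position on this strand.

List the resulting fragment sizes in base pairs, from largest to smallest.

80, 47, 34, 13, 9, 8 bp

PvuII sites (CAGCTG) start at positions 6, 62.
PvuII cuts after base 3 of each site, so after positions 8, 64.
Vte51I sites (TAGCTA) start at positions 55, 77, 157.
Vte51I cuts after the first base of each site, so after positions 55, 77, 157.
Combined cut positions: 8, 55, 64, 77, 157.
Linear molecule, 5 cuts → 6 fragments:
  1–8 → 8 bp
  9–55 → 47 bp
  56–64 → 9 bp
  65–77 → 13 bp
  78–157 → 80 bp
  158–191 → 34 bp
Sorted largest to smallest: 80, 47, 34, 13, 9, 8 bp.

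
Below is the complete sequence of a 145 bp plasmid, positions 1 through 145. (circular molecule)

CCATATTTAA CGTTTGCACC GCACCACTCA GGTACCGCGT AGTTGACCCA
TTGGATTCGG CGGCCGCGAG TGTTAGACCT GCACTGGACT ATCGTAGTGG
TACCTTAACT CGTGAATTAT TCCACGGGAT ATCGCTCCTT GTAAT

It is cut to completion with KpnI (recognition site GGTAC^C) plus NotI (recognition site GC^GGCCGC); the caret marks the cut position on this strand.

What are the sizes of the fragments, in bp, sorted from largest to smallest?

77, 42, 26 bp

KpnI sites (GGTACC) start at positions 31, 99.
KpnI cuts after base 5 of each site (before the last base), so after positions 35, 103.
The NotI site (GCGGCCGC) starts at position 60.
NotI cuts after base 2 of each site, so after position 61.
Combined cut positions: 35, 61, 103.
Circular molecule, 3 cuts → 3 fragments:
  36–61 → 26 bp
  62–103 → 42 bp
  104–145 then 1–35 → 42 + 35 = 77 bp
Sorted largest to smallest: 77, 42, 26 bp.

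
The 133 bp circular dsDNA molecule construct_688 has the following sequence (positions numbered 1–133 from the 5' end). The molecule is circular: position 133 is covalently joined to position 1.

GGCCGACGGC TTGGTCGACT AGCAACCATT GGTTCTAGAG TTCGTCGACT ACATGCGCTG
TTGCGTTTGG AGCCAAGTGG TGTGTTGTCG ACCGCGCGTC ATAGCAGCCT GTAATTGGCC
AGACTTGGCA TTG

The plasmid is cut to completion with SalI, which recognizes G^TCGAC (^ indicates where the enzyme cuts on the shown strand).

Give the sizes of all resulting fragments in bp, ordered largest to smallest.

SalI sites (GTCGAC) start at positions 14, 44, 87.
SalI cuts after the first base of each site, so after positions 14, 44, 87.
Circular molecule, 3 cuts → 3 fragments:
  15–44 → 30 bp
  45–87 → 43 bp
  88–133 then 1–14 → 46 + 14 = 60 bp
Sorted largest to smallest: 60, 43, 30 bp.

60, 43, 30 bp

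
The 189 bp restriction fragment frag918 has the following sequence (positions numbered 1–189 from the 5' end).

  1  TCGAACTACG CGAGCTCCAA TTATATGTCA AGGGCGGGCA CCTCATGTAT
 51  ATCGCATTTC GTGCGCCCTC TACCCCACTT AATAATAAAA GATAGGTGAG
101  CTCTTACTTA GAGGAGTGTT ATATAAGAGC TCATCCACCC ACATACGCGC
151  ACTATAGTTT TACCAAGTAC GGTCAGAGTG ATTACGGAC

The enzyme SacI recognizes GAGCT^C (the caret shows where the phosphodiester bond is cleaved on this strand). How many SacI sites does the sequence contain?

3

GAGCTC occurs starting at positions 12, 98, 127.
SacI cuts at 3 sites.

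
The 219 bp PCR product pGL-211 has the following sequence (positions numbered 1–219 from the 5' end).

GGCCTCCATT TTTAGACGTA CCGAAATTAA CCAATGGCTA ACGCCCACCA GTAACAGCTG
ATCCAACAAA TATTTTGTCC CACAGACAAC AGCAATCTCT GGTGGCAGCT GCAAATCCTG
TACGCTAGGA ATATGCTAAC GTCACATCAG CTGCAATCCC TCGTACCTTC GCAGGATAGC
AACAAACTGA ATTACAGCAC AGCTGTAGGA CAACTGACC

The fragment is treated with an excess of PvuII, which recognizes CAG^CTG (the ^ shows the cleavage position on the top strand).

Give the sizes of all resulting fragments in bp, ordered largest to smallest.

57, 52, 51, 42, 17 bp

PvuII sites (CAGCTG) start at positions 55, 106, 148, 200.
PvuII cuts after base 3 of each site, so after positions 57, 108, 150, 202.
Linear molecule, 4 cuts → 5 fragments:
  1–57 → 57 bp
  58–108 → 51 bp
  109–150 → 42 bp
  151–202 → 52 bp
  203–219 → 17 bp
Sorted largest to smallest: 57, 52, 51, 42, 17 bp.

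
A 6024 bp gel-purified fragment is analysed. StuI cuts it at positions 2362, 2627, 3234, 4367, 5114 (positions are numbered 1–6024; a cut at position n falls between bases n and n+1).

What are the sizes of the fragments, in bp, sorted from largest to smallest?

2362, 1133, 910, 747, 607, 265 bp

Linear molecule, 5 cuts → 6 fragments:
  2362 − 0 = 2362 bp
  2627 − 2362 = 265 bp
  3234 − 2627 = 607 bp
  4367 − 3234 = 1133 bp
  5114 − 4367 = 747 bp
  6024 − 5114 = 910 bp
Sorted largest to smallest: 2362, 1133, 910, 747, 607, 265 bp.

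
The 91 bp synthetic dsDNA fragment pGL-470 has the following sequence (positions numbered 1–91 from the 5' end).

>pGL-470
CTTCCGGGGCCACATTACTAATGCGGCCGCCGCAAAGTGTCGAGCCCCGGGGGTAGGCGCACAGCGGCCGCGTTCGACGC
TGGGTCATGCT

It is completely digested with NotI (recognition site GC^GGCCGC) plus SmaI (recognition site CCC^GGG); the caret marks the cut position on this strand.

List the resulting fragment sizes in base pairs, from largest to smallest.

NotI sites (GCGGCCGC) start at positions 23, 64.
NotI cuts after base 2 of each site, so after positions 24, 65.
The SmaI site (CCCGGG) starts at position 46.
SmaI cuts after base 3 of each site, so after position 48.
Combined cut positions: 24, 48, 65.
Linear molecule, 3 cuts → 4 fragments:
  1–24 → 24 bp
  25–48 → 24 bp
  49–65 → 17 bp
  66–91 → 26 bp
Sorted largest to smallest: 26, 24, 24, 17 bp.

26, 24, 24, 17 bp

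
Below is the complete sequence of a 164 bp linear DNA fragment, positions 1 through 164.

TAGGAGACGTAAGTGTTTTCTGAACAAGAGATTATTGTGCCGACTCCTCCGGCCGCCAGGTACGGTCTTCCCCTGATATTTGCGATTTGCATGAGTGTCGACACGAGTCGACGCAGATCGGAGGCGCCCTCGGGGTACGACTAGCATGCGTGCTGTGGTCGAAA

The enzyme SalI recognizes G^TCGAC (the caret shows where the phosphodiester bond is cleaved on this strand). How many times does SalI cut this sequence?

GTCGAC occurs starting at positions 97, 107.
SalI cuts at 2 sites.

2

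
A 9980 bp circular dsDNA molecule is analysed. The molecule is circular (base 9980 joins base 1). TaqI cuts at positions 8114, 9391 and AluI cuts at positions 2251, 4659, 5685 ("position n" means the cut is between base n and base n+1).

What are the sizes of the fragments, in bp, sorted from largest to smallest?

2840, 2429, 2408, 1277, 1026 bp

Combined cut positions (sorted): 2251, 4659, 5685, 8114, 9391.
Circular molecule, 5 cuts → 5 fragments:
  4659 − 2251 = 2408 bp
  5685 − 4659 = 1026 bp
  8114 − 5685 = 2429 bp
  9391 − 8114 = 1277 bp
  wrap: 9980 − 9391 + 2251 = 2840 bp
Sorted largest to smallest: 2840, 2429, 2408, 1277, 1026 bp.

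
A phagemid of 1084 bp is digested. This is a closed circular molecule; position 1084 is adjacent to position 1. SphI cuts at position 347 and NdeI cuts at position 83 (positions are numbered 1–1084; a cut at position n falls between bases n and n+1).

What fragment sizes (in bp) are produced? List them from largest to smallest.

Combined cut positions (sorted): 83, 347.
Circular molecule, 2 cuts → 2 fragments:
  347 − 83 = 264 bp
  wrap: 1084 − 347 + 83 = 820 bp
Sorted largest to smallest: 820, 264 bp.

820, 264 bp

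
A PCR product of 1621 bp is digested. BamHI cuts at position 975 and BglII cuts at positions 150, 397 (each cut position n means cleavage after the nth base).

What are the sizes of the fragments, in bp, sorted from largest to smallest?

646, 578, 247, 150 bp

Combined cut positions (sorted): 150, 397, 975.
Linear molecule, 3 cuts → 4 fragments:
  150 − 0 = 150 bp
  397 − 150 = 247 bp
  975 − 397 = 578 bp
  1621 − 975 = 646 bp
Sorted largest to smallest: 646, 578, 247, 150 bp.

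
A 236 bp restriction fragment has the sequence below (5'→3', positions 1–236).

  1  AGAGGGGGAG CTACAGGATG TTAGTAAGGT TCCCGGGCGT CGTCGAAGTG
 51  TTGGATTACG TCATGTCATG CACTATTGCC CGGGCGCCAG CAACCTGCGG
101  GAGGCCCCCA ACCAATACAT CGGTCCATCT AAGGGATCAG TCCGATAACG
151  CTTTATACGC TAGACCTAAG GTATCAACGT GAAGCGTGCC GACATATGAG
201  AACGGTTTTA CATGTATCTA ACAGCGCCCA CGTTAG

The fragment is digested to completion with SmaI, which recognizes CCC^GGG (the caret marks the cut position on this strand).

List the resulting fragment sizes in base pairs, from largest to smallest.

SmaI sites (CCCGGG) start at positions 32, 79.
SmaI cuts after base 3 of each site, so after positions 34, 81.
Linear molecule, 2 cuts → 3 fragments:
  1–34 → 34 bp
  35–81 → 47 bp
  82–236 → 155 bp
Sorted largest to smallest: 155, 47, 34 bp.

155, 47, 34 bp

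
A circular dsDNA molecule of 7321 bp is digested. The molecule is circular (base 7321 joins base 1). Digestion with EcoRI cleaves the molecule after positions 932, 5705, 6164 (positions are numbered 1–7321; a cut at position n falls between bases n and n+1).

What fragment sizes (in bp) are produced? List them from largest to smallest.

Circular molecule, 3 cuts → 3 fragments:
  5705 − 932 = 4773 bp
  6164 − 5705 = 459 bp
  wrap: 7321 − 6164 + 932 = 2089 bp
Sorted largest to smallest: 4773, 2089, 459 bp.

4773, 2089, 459 bp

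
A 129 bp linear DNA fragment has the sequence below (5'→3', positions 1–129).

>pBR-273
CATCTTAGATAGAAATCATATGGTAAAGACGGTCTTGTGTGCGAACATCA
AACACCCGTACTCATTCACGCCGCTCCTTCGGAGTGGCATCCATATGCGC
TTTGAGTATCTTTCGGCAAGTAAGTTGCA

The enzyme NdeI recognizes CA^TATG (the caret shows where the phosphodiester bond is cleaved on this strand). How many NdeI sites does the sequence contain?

2

CATATG occurs starting at positions 17, 92.
NdeI cuts at 2 sites.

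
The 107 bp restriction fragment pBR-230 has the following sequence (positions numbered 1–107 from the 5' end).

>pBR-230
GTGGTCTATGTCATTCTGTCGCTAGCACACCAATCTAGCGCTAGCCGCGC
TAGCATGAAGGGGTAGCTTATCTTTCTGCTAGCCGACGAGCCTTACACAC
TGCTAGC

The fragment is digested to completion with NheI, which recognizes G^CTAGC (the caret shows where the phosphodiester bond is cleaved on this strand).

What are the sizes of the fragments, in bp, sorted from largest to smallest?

NheI sites (GCTAGC) start at positions 21, 40, 49, 78, 102.
NheI cuts after the first base of each site, so after positions 21, 40, 49, 78, 102.
Linear molecule, 5 cuts → 6 fragments:
  1–21 → 21 bp
  22–40 → 19 bp
  41–49 → 9 bp
  50–78 → 29 bp
  79–102 → 24 bp
  103–107 → 5 bp
Sorted largest to smallest: 29, 24, 21, 19, 9, 5 bp.

29, 24, 21, 19, 9, 5 bp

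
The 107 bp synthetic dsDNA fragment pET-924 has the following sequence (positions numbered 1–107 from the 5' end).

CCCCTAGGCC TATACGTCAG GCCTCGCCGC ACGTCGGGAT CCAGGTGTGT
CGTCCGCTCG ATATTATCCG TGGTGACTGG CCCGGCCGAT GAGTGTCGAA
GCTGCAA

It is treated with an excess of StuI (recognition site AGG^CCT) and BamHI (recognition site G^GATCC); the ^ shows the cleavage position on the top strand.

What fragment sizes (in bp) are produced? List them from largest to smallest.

70, 16, 13, 8 bp

StuI sites (AGGCCT) start at positions 6, 19.
StuI cuts after base 3 of each site, so after positions 8, 21.
The BamHI site (GGATCC) starts at position 37.
BamHI cuts after the first base of each site, so after position 37.
Combined cut positions: 8, 21, 37.
Linear molecule, 3 cuts → 4 fragments:
  1–8 → 8 bp
  9–21 → 13 bp
  22–37 → 16 bp
  38–107 → 70 bp
Sorted largest to smallest: 70, 16, 13, 8 bp.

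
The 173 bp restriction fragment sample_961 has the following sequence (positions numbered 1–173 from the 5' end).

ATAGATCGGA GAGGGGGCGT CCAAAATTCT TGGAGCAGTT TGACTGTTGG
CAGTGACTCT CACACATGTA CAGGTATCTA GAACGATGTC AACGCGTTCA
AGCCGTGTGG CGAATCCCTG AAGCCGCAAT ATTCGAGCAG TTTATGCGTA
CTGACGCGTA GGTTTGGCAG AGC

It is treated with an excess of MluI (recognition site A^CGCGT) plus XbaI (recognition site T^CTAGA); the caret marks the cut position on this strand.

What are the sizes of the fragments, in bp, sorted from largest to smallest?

MluI sites (ACGCGT) start at positions 92, 154.
MluI cuts after the first base of each site, so after positions 92, 154.
The XbaI site (TCTAGA) starts at position 77.
XbaI cuts after the first base of each site, so after position 77.
Combined cut positions: 77, 92, 154.
Linear molecule, 3 cuts → 4 fragments:
  1–77 → 77 bp
  78–92 → 15 bp
  93–154 → 62 bp
  155–173 → 19 bp
Sorted largest to smallest: 77, 62, 19, 15 bp.

77, 62, 19, 15 bp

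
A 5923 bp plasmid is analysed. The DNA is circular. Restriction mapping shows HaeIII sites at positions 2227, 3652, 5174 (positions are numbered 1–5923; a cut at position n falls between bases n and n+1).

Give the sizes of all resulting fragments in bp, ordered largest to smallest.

Circular molecule, 3 cuts → 3 fragments:
  3652 − 2227 = 1425 bp
  5174 − 3652 = 1522 bp
  wrap: 5923 − 5174 + 2227 = 2976 bp
Sorted largest to smallest: 2976, 1522, 1425 bp.

2976, 1522, 1425 bp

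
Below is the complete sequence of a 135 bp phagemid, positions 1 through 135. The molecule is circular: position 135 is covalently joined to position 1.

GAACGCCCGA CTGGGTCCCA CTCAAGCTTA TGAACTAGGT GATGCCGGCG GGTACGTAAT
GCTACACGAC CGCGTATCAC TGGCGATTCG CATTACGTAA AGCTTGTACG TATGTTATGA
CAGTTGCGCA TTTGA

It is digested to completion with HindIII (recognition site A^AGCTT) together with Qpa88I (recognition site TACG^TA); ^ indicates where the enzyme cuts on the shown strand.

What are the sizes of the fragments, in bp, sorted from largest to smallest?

HindIII sites (AAGCTT) start at positions 24, 100.
HindIII cuts after the first base of each site, so after positions 24, 100.
Qpa88I sites (TACGTA) start at positions 53, 94, 107.
Qpa88I cuts after base 4 of each site, so after positions 56, 97, 110.
Combined cut positions: 24, 56, 97, 100, 110.
Circular molecule, 5 cuts → 5 fragments:
  25–56 → 32 bp
  57–97 → 41 bp
  98–100 → 3 bp
  101–110 → 10 bp
  111–135 then 1–24 → 25 + 24 = 49 bp
Sorted largest to smallest: 49, 41, 32, 10, 3 bp.

49, 41, 32, 10, 3 bp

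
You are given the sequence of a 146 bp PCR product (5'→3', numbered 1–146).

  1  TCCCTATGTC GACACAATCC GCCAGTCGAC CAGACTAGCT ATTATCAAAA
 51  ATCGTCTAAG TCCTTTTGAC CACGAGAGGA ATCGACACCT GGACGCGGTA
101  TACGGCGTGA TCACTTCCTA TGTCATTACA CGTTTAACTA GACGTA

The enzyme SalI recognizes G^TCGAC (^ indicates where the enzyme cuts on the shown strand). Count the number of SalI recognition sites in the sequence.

GTCGAC occurs starting at positions 8, 25.
SalI cuts at 2 sites.

2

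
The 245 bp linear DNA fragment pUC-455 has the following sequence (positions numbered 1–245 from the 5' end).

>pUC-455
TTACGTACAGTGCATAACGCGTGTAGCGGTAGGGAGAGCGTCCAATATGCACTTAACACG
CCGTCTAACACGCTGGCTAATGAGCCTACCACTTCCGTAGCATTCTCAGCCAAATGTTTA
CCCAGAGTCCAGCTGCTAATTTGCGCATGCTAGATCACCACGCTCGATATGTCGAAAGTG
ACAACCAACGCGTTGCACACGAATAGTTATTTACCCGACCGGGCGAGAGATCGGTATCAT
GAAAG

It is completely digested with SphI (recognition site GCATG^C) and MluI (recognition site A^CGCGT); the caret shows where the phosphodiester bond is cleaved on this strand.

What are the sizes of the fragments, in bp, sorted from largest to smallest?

The SphI site (GCATGC) starts at position 145.
SphI cuts after base 5 of each site (before the last base), so after position 149.
MluI sites (ACGCGT) start at positions 17, 188.
MluI cuts after the first base of each site, so after positions 17, 188.
Combined cut positions: 17, 149, 188.
Linear molecule, 3 cuts → 4 fragments:
  1–17 → 17 bp
  18–149 → 132 bp
  150–188 → 39 bp
  189–245 → 57 bp
Sorted largest to smallest: 132, 57, 39, 17 bp.

132, 57, 39, 17 bp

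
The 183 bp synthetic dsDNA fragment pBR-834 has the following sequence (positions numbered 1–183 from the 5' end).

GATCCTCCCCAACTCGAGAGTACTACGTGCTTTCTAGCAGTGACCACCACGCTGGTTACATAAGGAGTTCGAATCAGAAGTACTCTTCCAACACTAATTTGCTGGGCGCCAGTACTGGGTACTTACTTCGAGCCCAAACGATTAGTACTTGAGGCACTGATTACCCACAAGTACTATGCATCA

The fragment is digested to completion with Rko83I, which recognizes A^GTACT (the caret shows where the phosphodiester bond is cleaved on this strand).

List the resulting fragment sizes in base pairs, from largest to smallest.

60, 33, 32, 26, 19, 13 bp

Rko83I sites (AGTACT) start at positions 19, 79, 111, 144, 170.
Rko83I cuts after the first base of each site, so after positions 19, 79, 111, 144, 170.
Linear molecule, 5 cuts → 6 fragments:
  1–19 → 19 bp
  20–79 → 60 bp
  80–111 → 32 bp
  112–144 → 33 bp
  145–170 → 26 bp
  171–183 → 13 bp
Sorted largest to smallest: 60, 33, 32, 26, 19, 13 bp.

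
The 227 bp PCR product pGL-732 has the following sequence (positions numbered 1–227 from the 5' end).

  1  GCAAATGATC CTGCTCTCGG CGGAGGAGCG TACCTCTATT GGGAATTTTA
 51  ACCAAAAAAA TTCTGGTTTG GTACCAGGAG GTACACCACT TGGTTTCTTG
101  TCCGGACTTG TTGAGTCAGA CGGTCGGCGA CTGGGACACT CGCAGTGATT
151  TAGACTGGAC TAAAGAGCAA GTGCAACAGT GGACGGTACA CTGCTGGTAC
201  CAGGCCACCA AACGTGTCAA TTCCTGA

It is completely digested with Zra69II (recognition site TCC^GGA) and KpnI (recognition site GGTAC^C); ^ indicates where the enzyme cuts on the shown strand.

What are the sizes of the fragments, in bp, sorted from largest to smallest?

97, 74, 29, 27 bp

The Zra69II site (TCCGGA) starts at position 101.
Zra69II cuts after base 3 of each site, so after position 103.
KpnI sites (GGTACC) start at positions 70, 196.
KpnI cuts after base 5 of each site (before the last base), so after positions 74, 200.
Combined cut positions: 74, 103, 200.
Linear molecule, 3 cuts → 4 fragments:
  1–74 → 74 bp
  75–103 → 29 bp
  104–200 → 97 bp
  201–227 → 27 bp
Sorted largest to smallest: 97, 74, 29, 27 bp.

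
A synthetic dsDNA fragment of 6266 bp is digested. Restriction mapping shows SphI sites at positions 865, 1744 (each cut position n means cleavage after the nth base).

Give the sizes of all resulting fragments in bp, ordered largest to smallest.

4522, 879, 865 bp

Linear molecule, 2 cuts → 3 fragments:
  865 − 0 = 865 bp
  1744 − 865 = 879 bp
  6266 − 1744 = 4522 bp
Sorted largest to smallest: 4522, 879, 865 bp.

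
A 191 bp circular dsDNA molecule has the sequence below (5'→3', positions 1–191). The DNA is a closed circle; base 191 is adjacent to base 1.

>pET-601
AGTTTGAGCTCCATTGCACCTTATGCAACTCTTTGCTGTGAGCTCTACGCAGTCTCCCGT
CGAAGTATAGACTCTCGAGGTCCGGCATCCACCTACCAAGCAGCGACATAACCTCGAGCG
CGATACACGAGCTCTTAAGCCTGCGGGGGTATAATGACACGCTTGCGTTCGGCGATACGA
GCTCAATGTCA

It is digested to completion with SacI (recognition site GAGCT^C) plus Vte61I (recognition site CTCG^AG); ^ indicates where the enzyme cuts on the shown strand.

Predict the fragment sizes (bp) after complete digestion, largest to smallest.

SacI sites (GAGCTC) start at positions 6, 40, 129, 179.
SacI cuts after base 5 of each site (before the last base), so after positions 10, 44, 133, 183.
Vte61I sites (CTCGAG) start at positions 74, 113.
Vte61I cuts after base 4 of each site, so after positions 77, 116.
Combined cut positions: 10, 44, 77, 116, 133, 183.
Circular molecule, 6 cuts → 6 fragments:
  11–44 → 34 bp
  45–77 → 33 bp
  78–116 → 39 bp
  117–133 → 17 bp
  134–183 → 50 bp
  184–191 then 1–10 → 8 + 10 = 18 bp
Sorted largest to smallest: 50, 39, 34, 33, 18, 17 bp.

50, 39, 34, 33, 18, 17 bp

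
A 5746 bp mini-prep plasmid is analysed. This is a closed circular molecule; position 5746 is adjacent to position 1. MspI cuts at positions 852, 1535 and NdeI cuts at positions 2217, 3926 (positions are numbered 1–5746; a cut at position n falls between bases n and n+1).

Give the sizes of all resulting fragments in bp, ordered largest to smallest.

Combined cut positions (sorted): 852, 1535, 2217, 3926.
Circular molecule, 4 cuts → 4 fragments:
  1535 − 852 = 683 bp
  2217 − 1535 = 682 bp
  3926 − 2217 = 1709 bp
  wrap: 5746 − 3926 + 852 = 2672 bp
Sorted largest to smallest: 2672, 1709, 683, 682 bp.

2672, 1709, 683, 682 bp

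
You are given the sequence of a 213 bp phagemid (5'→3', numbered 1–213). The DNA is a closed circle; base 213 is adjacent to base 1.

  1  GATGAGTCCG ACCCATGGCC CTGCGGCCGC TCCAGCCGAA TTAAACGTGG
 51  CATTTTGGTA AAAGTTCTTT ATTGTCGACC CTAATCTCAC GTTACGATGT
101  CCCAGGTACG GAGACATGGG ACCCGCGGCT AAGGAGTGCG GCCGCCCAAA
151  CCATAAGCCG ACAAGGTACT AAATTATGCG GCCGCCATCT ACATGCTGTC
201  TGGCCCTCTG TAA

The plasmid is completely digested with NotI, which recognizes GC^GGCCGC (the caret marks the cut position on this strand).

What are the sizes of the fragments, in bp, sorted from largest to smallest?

NotI sites (GCGGCCGC) start at positions 23, 138, 178.
NotI cuts after base 2 of each site, so after positions 24, 139, 179.
Circular molecule, 3 cuts → 3 fragments:
  25–139 → 115 bp
  140–179 → 40 bp
  180–213 then 1–24 → 34 + 24 = 58 bp
Sorted largest to smallest: 115, 58, 40 bp.

115, 58, 40 bp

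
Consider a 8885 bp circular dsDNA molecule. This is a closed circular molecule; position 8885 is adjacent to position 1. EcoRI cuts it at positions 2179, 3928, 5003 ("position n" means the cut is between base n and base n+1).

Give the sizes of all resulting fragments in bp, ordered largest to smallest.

Circular molecule, 3 cuts → 3 fragments:
  3928 − 2179 = 1749 bp
  5003 − 3928 = 1075 bp
  wrap: 8885 − 5003 + 2179 = 6061 bp
Sorted largest to smallest: 6061, 1749, 1075 bp.

6061, 1749, 1075 bp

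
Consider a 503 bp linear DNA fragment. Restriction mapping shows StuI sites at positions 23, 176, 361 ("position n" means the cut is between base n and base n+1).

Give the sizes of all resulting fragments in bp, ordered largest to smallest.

Linear molecule, 3 cuts → 4 fragments:
  23 − 0 = 23 bp
  176 − 23 = 153 bp
  361 − 176 = 185 bp
  503 − 361 = 142 bp
Sorted largest to smallest: 185, 153, 142, 23 bp.

185, 153, 142, 23 bp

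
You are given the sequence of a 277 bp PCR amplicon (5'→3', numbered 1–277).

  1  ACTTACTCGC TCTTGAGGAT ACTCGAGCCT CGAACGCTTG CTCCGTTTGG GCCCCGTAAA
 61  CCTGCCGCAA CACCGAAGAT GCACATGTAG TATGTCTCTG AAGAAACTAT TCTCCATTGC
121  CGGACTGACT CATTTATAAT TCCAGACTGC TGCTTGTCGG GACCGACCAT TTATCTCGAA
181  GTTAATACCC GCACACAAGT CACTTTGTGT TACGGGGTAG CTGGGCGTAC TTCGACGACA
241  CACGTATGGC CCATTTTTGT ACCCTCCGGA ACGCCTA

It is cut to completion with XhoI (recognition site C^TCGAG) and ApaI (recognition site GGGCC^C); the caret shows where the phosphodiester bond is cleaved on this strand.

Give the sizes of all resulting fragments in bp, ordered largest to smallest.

224, 31, 22 bp

The XhoI site (CTCGAG) starts at position 22.
XhoI cuts after the first base of each site, so after position 22.
The ApaI site (GGGCCC) starts at position 49.
ApaI cuts after base 5 of each site (before the last base), so after position 53.
Combined cut positions: 22, 53.
Linear molecule, 2 cuts → 3 fragments:
  1–22 → 22 bp
  23–53 → 31 bp
  54–277 → 224 bp
Sorted largest to smallest: 224, 31, 22 bp.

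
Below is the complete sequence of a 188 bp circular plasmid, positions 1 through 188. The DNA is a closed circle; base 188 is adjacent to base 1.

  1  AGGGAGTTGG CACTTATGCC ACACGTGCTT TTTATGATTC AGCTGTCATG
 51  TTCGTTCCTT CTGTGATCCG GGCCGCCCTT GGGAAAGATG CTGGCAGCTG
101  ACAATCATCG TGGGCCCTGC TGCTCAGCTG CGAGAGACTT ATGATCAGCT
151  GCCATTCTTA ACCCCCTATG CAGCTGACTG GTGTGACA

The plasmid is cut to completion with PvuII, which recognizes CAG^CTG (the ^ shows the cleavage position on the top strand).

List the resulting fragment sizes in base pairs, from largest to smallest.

57, 55, 30, 25, 21 bp

PvuII sites (CAGCTG) start at positions 40, 95, 125, 146, 171.
PvuII cuts after base 3 of each site, so after positions 42, 97, 127, 148, 173.
Circular molecule, 5 cuts → 5 fragments:
  43–97 → 55 bp
  98–127 → 30 bp
  128–148 → 21 bp
  149–173 → 25 bp
  174–188 then 1–42 → 15 + 42 = 57 bp
Sorted largest to smallest: 57, 55, 30, 25, 21 bp.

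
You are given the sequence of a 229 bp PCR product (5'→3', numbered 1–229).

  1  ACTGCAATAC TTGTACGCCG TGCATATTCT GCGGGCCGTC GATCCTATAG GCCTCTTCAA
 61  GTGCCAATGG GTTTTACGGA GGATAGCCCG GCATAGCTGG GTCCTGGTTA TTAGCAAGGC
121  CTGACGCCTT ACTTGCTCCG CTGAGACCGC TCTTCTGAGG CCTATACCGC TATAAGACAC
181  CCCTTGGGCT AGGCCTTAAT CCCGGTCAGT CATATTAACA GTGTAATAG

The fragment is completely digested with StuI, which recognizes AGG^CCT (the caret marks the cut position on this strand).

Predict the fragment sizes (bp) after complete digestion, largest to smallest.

68, 51, 41, 36, 33 bp

StuI sites (AGGCCT) start at positions 49, 117, 158, 191.
StuI cuts after base 3 of each site, so after positions 51, 119, 160, 193.
Linear molecule, 4 cuts → 5 fragments:
  1–51 → 51 bp
  52–119 → 68 bp
  120–160 → 41 bp
  161–193 → 33 bp
  194–229 → 36 bp
Sorted largest to smallest: 68, 51, 41, 36, 33 bp.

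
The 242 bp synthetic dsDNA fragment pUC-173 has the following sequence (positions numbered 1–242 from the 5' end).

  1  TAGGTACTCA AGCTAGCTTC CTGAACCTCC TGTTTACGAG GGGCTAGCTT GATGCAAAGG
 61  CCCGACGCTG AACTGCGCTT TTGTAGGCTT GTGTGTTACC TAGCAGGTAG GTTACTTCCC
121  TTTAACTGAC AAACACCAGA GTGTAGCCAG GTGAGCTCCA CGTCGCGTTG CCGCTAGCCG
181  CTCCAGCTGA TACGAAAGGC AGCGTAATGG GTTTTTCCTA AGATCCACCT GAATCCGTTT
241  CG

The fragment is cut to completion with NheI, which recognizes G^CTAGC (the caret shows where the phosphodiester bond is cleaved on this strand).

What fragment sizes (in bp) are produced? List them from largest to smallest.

130, 69, 31, 12 bp

NheI sites (GCTAGC) start at positions 12, 43, 173.
NheI cuts after the first base of each site, so after positions 12, 43, 173.
Linear molecule, 3 cuts → 4 fragments:
  1–12 → 12 bp
  13–43 → 31 bp
  44–173 → 130 bp
  174–242 → 69 bp
Sorted largest to smallest: 130, 69, 31, 12 bp.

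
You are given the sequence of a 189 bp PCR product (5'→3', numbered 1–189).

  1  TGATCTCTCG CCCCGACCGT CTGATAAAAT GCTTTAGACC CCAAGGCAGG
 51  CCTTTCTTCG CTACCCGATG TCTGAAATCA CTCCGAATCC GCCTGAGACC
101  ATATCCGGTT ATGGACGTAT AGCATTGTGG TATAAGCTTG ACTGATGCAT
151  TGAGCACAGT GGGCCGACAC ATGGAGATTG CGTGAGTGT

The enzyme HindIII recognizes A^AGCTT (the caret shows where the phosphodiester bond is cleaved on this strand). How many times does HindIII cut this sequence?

1

AAGCTT occurs starting at position 134.
HindIII cuts at 1 site.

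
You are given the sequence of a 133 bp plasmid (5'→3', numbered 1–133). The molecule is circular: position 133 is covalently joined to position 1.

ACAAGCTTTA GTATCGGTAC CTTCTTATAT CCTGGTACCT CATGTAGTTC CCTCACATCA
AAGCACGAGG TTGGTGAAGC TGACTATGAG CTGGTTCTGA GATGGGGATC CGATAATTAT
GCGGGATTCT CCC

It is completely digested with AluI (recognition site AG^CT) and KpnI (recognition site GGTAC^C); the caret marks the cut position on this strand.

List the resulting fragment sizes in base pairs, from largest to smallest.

AluI sites (AGCT) start at positions 4, 78, 89.
AluI cuts after base 2 of each site, so after positions 5, 79, 90.
KpnI sites (GGTACC) start at positions 16, 34.
KpnI cuts after base 5 of each site (before the last base), so after positions 20, 38.
Combined cut positions: 5, 20, 38, 79, 90.
Circular molecule, 5 cuts → 5 fragments:
  6–20 → 15 bp
  21–38 → 18 bp
  39–79 → 41 bp
  80–90 → 11 bp
  91–133 then 1–5 → 43 + 5 = 48 bp
Sorted largest to smallest: 48, 41, 18, 15, 11 bp.

48, 41, 18, 15, 11 bp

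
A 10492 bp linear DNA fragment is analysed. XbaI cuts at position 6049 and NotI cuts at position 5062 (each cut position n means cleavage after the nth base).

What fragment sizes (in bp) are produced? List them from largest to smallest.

Combined cut positions (sorted): 5062, 6049.
Linear molecule, 2 cuts → 3 fragments:
  5062 − 0 = 5062 bp
  6049 − 5062 = 987 bp
  10492 − 6049 = 4443 bp
Sorted largest to smallest: 5062, 4443, 987 bp.

5062, 4443, 987 bp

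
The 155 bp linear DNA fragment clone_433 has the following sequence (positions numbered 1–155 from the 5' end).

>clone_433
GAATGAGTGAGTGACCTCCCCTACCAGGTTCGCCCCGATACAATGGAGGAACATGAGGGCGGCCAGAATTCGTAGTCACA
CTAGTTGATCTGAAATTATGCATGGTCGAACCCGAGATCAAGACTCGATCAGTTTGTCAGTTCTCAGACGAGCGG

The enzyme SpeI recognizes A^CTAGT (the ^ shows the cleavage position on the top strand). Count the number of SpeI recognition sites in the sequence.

ACTAGT occurs starting at position 80.
SpeI cuts at 1 site.

1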